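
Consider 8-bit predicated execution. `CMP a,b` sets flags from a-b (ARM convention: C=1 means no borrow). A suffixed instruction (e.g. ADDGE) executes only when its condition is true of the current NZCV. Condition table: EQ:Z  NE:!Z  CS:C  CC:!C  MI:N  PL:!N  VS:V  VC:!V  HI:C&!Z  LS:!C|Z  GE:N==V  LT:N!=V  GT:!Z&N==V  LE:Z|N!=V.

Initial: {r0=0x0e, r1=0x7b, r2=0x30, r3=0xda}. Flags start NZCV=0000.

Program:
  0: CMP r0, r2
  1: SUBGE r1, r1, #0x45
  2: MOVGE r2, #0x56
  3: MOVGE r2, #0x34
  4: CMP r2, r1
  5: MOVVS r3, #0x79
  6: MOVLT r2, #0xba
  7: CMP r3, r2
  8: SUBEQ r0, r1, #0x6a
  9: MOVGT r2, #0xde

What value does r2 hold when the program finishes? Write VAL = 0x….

[0] flags=1000 → (cmp)
[1] flags=1000 GE?F → skip
[2] flags=1000 GE?F → skip
[3] flags=1000 GE?F → skip
[4] flags=1000 → (cmp)
[5] flags=1000 VS?F → skip
[6] flags=1000 LT?T → r2=0xba
[7] flags=0010 → (cmp)
[8] flags=0010 EQ?F → skip
[9] flags=0010 GT?T → r2=0xde

VAL = 0xde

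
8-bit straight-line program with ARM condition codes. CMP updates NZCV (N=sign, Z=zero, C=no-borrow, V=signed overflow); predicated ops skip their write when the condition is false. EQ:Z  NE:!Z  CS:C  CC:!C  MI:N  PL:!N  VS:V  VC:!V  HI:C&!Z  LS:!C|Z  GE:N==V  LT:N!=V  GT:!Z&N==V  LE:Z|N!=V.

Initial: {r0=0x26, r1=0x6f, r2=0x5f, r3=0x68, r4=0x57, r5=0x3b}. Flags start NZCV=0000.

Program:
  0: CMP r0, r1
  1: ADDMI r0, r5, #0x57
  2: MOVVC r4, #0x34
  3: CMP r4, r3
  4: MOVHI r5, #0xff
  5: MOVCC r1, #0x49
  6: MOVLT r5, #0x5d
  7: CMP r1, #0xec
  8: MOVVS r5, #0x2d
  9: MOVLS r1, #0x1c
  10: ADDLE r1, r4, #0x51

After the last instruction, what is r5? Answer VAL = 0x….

VAL = 0x5d

0: ✓ CMP  NZCV=1000
1: ✓ ADDMI  r0←0x92
2: ✓ MOVVC  r4←0x34
3: ✓ CMP  NZCV=1000
4: · MOVHI
5: ✓ MOVCC  r1←0x49
6: ✓ MOVLT  r5←0x5d
7: ✓ CMP  NZCV=0000
8: · MOVVS
9: ✓ MOVLS  r1←0x1c
10: · ADDLE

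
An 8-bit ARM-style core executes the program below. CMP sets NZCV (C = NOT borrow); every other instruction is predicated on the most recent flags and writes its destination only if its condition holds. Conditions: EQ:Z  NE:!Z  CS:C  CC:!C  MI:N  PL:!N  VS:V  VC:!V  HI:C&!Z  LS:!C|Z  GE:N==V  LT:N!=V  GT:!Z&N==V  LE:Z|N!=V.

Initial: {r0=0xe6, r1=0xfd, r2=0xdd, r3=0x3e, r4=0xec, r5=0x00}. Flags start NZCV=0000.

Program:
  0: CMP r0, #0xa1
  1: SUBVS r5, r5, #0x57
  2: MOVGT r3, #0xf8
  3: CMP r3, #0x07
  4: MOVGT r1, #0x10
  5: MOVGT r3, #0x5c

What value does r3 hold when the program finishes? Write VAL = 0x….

0: ✓ CMP  NZCV=0010
1: · SUBVS
2: ✓ MOVGT  r3←0xf8
3: ✓ CMP  NZCV=1010
4: · MOVGT
5: · MOVGT

VAL = 0xf8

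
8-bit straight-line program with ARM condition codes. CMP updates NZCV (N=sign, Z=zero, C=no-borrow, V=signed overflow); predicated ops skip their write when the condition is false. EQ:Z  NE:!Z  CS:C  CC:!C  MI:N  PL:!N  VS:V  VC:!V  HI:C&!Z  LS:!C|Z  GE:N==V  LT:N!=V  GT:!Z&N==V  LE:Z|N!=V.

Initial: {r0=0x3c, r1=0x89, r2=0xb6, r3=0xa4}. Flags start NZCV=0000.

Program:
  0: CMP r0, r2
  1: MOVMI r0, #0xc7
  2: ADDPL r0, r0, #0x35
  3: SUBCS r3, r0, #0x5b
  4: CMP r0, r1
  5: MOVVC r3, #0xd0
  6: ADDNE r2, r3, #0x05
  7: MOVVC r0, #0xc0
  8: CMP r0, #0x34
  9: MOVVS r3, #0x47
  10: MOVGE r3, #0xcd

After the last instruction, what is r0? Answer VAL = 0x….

VAL = 0xc0

0: ✓ CMP  NZCV=1001
1: ✓ MOVMI  r0←0xc7
2: · ADDPL
3: · SUBCS
4: ✓ CMP  NZCV=0010
5: ✓ MOVVC  r3←0xd0
6: ✓ ADDNE  r2←0xd5
7: ✓ MOVVC  r0←0xc0
8: ✓ CMP  NZCV=1010
9: · MOVVS
10: · MOVGE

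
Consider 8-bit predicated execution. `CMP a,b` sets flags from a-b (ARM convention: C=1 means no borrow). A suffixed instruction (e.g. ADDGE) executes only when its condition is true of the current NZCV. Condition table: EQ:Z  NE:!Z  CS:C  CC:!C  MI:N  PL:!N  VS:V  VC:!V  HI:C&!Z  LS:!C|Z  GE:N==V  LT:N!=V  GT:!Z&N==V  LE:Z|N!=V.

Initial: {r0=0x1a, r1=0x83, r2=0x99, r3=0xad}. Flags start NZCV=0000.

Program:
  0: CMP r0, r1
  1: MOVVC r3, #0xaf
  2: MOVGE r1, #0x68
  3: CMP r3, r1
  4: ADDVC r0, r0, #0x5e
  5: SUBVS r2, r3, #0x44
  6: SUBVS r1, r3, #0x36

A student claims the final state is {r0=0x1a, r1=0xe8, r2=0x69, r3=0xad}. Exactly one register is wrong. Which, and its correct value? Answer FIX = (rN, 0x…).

FIX = (r1, 0x77)

[0] flags=1001 → (cmp)
[1] flags=1001 VC?F → skip
[2] flags=1001 GE?T → r1=0x68
[3] flags=0011 → (cmp)
[4] flags=0011 VC?F → skip
[5] flags=0011 VS?T → r2=0x69
[6] flags=0011 VS?T → r1=0x77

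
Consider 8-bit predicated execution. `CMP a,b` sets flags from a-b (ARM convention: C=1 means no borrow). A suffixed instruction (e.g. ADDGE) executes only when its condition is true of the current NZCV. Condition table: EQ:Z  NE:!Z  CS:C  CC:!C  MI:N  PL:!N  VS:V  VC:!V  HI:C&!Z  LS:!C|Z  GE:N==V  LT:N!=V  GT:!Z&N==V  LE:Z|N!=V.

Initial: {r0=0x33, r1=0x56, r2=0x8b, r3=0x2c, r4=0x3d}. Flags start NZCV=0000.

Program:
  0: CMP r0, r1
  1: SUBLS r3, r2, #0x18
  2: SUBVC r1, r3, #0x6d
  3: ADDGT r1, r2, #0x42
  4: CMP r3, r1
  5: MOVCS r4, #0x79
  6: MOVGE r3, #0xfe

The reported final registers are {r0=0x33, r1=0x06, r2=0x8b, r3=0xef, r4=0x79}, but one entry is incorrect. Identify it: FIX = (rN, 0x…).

0: ✓ CMP  NZCV=1000
1: ✓ SUBLS  r3←0x73
2: ✓ SUBVC  r1←0x06
3: · ADDGT
4: ✓ CMP  NZCV=0010
5: ✓ MOVCS  r4←0x79
6: ✓ MOVGE  r3←0xfe

FIX = (r3, 0xfe)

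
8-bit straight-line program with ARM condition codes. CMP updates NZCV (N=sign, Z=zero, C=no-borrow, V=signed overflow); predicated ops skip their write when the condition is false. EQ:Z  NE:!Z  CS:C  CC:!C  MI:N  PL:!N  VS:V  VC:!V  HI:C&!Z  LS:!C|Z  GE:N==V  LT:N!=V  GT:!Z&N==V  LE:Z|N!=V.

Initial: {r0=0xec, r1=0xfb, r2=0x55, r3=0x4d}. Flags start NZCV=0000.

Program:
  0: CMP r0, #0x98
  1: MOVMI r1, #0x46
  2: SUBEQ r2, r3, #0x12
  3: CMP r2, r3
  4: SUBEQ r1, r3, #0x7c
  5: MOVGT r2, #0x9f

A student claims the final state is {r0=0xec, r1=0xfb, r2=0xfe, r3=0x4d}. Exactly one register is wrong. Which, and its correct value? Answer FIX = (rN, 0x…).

FIX = (r2, 0x9f)

0: ✓ CMP  NZCV=0010
1: · MOVMI
2: · SUBEQ
3: ✓ CMP  NZCV=0010
4: · SUBEQ
5: ✓ MOVGT  r2←0x9f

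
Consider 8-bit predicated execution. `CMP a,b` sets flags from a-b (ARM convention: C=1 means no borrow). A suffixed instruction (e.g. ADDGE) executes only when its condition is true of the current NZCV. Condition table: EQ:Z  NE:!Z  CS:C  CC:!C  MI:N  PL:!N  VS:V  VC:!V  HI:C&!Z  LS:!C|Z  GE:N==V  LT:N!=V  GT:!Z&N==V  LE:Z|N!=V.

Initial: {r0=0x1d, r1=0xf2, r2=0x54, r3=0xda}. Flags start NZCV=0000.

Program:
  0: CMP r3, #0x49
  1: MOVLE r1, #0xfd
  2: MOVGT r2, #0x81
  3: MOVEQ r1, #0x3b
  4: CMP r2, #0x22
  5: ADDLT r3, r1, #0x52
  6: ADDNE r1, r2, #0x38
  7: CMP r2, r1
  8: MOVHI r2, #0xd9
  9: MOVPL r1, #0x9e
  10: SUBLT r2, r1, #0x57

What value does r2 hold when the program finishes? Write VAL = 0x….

VAL = 0x54

[0] flags=1010 → (cmp)
[1] flags=1010 LE?T → r1=0xfd
[2] flags=1010 GT?F → skip
[3] flags=1010 EQ?F → skip
[4] flags=0010 → (cmp)
[5] flags=0010 LT?F → skip
[6] flags=0010 NE?T → r1=0x8c
[7] flags=1001 → (cmp)
[8] flags=1001 HI?F → skip
[9] flags=1001 PL?F → skip
[10] flags=1001 LT?F → skip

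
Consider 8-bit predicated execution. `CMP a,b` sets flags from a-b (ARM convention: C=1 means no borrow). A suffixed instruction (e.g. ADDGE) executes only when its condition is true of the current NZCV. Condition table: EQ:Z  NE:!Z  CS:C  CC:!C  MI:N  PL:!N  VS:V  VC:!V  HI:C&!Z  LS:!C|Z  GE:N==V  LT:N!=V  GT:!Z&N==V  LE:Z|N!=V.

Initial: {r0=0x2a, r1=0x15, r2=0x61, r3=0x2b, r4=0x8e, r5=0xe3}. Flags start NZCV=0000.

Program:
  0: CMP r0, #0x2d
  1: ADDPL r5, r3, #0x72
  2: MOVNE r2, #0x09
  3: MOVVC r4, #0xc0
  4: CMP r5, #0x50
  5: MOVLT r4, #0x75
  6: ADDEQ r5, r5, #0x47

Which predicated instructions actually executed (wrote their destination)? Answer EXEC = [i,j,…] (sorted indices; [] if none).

EXEC = [2,3,5]

0: ✓ CMP  NZCV=1000
1: · ADDPL
2: ✓ MOVNE  r2←0x09
3: ✓ MOVVC  r4←0xc0
4: ✓ CMP  NZCV=1010
5: ✓ MOVLT  r4←0x75
6: · ADDEQ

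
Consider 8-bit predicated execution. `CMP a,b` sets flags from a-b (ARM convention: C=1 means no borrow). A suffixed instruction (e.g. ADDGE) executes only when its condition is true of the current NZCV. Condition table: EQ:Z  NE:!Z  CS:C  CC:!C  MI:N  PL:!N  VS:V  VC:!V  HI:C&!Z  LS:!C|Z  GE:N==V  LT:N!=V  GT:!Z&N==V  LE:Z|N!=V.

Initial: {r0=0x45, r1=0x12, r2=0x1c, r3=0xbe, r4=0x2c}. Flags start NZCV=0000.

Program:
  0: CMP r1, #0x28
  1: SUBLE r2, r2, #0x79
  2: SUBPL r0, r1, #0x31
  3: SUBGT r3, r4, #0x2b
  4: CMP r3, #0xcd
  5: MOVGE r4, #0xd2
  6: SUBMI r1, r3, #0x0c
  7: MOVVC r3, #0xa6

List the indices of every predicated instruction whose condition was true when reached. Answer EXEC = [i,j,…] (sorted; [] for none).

EXEC = [1,6,7]

0: ✓ CMP  NZCV=1000
1: ✓ SUBLE  r2←0xa3
2: · SUBPL
3: · SUBGT
4: ✓ CMP  NZCV=1000
5: · MOVGE
6: ✓ SUBMI  r1←0xb2
7: ✓ MOVVC  r3←0xa6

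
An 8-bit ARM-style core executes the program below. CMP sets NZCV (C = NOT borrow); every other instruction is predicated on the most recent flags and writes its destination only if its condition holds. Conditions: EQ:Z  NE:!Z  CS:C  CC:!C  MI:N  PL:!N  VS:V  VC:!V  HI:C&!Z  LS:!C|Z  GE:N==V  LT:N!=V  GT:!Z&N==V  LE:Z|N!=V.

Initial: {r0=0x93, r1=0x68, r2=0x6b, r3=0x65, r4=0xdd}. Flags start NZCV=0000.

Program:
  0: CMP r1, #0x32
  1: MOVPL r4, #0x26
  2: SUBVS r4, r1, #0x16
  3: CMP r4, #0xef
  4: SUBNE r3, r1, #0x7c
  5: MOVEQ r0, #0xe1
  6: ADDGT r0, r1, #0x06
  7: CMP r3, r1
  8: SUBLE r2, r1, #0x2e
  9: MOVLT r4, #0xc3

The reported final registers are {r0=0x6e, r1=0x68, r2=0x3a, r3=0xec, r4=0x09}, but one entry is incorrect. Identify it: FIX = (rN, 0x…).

FIX = (r4, 0xc3)

0: ✓ CMP  NZCV=0010
1: ✓ MOVPL  r4←0x26
2: · SUBVS
3: ✓ CMP  NZCV=0000
4: ✓ SUBNE  r3←0xec
5: · MOVEQ
6: ✓ ADDGT  r0←0x6e
7: ✓ CMP  NZCV=1010
8: ✓ SUBLE  r2←0x3a
9: ✓ MOVLT  r4←0xc3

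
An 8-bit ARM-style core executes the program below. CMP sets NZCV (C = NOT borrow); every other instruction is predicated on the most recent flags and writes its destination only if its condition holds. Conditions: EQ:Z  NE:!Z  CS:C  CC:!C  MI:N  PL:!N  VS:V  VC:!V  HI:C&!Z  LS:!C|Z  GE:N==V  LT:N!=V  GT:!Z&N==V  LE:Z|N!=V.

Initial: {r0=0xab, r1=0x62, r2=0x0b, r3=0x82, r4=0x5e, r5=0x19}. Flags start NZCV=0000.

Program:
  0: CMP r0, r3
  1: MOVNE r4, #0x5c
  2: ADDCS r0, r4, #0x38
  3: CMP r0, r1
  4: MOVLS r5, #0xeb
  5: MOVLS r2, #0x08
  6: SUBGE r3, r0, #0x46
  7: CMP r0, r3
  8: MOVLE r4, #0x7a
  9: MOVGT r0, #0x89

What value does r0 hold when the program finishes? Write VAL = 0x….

VAL = 0x89

0: ✓ CMP  NZCV=0010
1: ✓ MOVNE  r4←0x5c
2: ✓ ADDCS  r0←0x94
3: ✓ CMP  NZCV=0011
4: · MOVLS
5: · MOVLS
6: · SUBGE
7: ✓ CMP  NZCV=0010
8: · MOVLE
9: ✓ MOVGT  r0←0x89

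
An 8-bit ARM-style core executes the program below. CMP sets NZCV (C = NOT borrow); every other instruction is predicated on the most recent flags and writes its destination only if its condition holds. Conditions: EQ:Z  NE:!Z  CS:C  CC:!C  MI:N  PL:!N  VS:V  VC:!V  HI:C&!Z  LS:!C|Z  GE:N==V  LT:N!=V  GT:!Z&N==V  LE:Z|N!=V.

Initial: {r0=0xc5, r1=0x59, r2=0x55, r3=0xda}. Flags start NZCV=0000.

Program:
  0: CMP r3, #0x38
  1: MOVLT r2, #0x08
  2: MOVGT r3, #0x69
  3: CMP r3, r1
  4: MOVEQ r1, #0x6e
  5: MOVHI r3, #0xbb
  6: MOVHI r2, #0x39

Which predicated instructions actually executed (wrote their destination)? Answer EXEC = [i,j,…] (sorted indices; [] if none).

0: ✓ CMP  NZCV=1010
1: ✓ MOVLT  r2←0x08
2: · MOVGT
3: ✓ CMP  NZCV=1010
4: · MOVEQ
5: ✓ MOVHI  r3←0xbb
6: ✓ MOVHI  r2←0x39

EXEC = [1,5,6]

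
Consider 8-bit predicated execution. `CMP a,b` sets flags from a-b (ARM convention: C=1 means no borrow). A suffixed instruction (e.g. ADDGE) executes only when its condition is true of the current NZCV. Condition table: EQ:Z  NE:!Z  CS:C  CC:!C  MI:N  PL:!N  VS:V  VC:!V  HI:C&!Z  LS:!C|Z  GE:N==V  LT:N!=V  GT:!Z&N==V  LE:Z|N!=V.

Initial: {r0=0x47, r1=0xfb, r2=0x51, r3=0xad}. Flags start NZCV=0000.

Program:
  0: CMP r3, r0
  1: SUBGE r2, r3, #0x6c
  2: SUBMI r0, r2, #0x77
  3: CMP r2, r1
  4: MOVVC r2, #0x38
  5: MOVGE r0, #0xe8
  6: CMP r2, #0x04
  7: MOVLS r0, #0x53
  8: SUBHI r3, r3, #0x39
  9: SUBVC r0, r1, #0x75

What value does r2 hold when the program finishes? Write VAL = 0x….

VAL = 0x38

0: ✓ CMP  NZCV=0011
1: · SUBGE
2: · SUBMI
3: ✓ CMP  NZCV=0000
4: ✓ MOVVC  r2←0x38
5: ✓ MOVGE  r0←0xe8
6: ✓ CMP  NZCV=0010
7: · MOVLS
8: ✓ SUBHI  r3←0x74
9: ✓ SUBVC  r0←0x86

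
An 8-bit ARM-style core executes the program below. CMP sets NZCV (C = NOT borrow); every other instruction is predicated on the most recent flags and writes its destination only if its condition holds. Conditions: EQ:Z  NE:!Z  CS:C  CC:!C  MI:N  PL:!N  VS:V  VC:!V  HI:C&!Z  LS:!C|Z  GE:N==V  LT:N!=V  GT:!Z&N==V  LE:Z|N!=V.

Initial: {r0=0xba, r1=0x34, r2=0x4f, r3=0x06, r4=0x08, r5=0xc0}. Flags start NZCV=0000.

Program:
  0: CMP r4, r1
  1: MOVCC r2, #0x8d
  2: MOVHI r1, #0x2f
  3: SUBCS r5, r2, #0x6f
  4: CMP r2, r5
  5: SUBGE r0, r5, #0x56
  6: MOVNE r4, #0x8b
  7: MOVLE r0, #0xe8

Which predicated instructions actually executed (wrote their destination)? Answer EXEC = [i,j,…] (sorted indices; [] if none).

0: ✓ CMP  NZCV=1000
1: ✓ MOVCC  r2←0x8d
2: · MOVHI
3: · SUBCS
4: ✓ CMP  NZCV=1000
5: · SUBGE
6: ✓ MOVNE  r4←0x8b
7: ✓ MOVLE  r0←0xe8

EXEC = [1,6,7]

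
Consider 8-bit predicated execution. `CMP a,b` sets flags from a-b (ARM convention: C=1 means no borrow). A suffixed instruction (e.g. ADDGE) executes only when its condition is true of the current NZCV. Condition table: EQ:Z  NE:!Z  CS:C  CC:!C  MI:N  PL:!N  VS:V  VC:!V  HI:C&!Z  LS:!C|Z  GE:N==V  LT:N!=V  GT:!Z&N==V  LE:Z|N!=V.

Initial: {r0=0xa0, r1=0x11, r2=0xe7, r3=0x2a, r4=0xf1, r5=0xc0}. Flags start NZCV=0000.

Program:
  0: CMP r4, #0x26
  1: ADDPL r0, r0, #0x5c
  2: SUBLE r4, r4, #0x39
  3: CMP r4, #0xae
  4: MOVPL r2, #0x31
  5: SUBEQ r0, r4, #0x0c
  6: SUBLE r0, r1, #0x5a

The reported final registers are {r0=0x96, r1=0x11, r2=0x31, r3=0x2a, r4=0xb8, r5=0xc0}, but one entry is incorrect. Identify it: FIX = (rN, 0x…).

FIX = (r0, 0xa0)

0: ✓ CMP  NZCV=1010
1: · ADDPL
2: ✓ SUBLE  r4←0xb8
3: ✓ CMP  NZCV=0010
4: ✓ MOVPL  r2←0x31
5: · SUBEQ
6: · SUBLE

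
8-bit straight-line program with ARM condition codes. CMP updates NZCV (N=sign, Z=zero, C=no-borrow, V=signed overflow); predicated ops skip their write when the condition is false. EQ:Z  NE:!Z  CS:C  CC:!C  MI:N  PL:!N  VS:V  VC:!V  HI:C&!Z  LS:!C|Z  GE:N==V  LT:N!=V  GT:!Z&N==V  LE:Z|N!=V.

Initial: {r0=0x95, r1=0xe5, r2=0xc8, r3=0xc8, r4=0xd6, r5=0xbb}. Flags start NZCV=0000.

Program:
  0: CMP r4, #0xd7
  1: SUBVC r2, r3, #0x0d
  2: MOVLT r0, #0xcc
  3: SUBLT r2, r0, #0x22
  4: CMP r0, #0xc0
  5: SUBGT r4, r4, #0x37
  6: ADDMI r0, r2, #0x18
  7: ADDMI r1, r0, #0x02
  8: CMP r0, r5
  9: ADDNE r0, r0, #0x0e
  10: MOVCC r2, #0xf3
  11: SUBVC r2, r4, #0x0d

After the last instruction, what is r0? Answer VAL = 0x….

VAL = 0xda

[0] flags=1000 → (cmp)
[1] flags=1000 VC?T → r2=0xbb
[2] flags=1000 LT?T → r0=0xcc
[3] flags=1000 LT?T → r2=0xaa
[4] flags=0010 → (cmp)
[5] flags=0010 GT?T → r4=0x9f
[6] flags=0010 MI?F → skip
[7] flags=0010 MI?F → skip
[8] flags=0010 → (cmp)
[9] flags=0010 NE?T → r0=0xda
[10] flags=0010 CC?F → skip
[11] flags=0010 VC?T → r2=0x92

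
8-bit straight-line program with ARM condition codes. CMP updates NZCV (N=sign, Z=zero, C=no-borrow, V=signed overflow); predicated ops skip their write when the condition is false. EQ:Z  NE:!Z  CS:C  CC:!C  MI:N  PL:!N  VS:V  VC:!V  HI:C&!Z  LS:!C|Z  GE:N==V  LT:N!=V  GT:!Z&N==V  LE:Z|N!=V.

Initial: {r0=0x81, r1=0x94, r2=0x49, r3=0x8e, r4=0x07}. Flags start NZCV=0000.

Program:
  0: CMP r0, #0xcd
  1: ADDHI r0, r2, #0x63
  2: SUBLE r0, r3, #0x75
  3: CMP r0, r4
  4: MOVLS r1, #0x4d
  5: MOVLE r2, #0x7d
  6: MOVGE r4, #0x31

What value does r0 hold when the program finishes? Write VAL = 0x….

0: ✓ CMP  NZCV=1000
1: · ADDHI
2: ✓ SUBLE  r0←0x19
3: ✓ CMP  NZCV=0010
4: · MOVLS
5: · MOVLE
6: ✓ MOVGE  r4←0x31

VAL = 0x19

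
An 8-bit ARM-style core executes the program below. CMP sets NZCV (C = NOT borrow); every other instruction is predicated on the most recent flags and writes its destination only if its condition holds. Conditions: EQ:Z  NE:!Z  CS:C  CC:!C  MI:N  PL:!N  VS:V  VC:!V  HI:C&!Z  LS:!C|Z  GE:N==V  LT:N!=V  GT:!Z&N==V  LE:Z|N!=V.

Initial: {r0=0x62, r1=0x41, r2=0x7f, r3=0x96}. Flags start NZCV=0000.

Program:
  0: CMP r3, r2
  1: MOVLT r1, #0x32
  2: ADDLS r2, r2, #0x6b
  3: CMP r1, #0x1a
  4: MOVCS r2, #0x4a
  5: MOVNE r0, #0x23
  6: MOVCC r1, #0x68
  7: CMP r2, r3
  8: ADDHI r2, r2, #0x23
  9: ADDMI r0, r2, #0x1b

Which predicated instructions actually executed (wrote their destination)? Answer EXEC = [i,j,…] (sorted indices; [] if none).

EXEC = [1,4,5,9]

[0] flags=0011 → (cmp)
[1] flags=0011 LT?T → r1=0x32
[2] flags=0011 LS?F → skip
[3] flags=0010 → (cmp)
[4] flags=0010 CS?T → r2=0x4a
[5] flags=0010 NE?T → r0=0x23
[6] flags=0010 CC?F → skip
[7] flags=1001 → (cmp)
[8] flags=1001 HI?F → skip
[9] flags=1001 MI?T → r0=0x65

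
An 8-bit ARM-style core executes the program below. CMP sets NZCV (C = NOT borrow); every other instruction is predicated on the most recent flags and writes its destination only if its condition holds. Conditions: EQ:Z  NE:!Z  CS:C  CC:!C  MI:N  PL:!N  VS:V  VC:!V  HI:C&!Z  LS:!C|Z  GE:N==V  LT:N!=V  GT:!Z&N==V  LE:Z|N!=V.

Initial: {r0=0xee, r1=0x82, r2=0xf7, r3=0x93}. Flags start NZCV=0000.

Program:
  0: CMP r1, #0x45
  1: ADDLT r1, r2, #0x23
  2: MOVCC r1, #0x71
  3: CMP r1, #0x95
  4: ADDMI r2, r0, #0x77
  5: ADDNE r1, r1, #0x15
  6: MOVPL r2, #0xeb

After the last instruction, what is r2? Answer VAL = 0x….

[0] flags=0011 → (cmp)
[1] flags=0011 LT?T → r1=0x1a
[2] flags=0011 CC?F → skip
[3] flags=1001 → (cmp)
[4] flags=1001 MI?T → r2=0x65
[5] flags=1001 NE?T → r1=0x2f
[6] flags=1001 PL?F → skip

VAL = 0x65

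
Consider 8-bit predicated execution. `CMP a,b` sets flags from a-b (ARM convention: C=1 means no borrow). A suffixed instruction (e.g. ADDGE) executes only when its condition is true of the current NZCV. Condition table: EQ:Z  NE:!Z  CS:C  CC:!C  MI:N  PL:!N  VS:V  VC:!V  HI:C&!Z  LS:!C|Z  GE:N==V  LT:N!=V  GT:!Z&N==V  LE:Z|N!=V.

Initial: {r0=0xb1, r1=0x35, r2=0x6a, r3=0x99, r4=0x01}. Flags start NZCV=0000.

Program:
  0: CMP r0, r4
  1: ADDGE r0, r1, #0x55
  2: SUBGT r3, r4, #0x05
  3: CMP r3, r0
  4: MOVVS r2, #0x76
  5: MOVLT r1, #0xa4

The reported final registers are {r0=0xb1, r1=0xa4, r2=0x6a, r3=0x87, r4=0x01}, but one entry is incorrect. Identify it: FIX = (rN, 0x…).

FIX = (r3, 0x99)

0: ✓ CMP  NZCV=1010
1: · ADDGE
2: · SUBGT
3: ✓ CMP  NZCV=1000
4: · MOVVS
5: ✓ MOVLT  r1←0xa4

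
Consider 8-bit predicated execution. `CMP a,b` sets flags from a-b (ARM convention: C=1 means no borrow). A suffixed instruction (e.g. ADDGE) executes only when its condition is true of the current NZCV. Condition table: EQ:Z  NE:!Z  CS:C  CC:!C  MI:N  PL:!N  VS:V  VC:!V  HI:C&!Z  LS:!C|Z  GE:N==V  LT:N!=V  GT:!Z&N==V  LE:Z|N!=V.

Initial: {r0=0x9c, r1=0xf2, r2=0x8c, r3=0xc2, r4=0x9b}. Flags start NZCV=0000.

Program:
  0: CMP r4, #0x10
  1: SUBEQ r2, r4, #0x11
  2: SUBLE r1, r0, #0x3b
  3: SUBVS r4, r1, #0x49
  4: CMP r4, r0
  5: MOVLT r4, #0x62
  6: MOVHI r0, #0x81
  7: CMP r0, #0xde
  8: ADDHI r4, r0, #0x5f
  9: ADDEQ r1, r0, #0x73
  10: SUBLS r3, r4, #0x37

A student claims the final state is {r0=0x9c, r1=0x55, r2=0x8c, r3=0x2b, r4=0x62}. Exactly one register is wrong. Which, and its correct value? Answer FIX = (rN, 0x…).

FIX = (r1, 0x61)

0: ✓ CMP  NZCV=1010
1: · SUBEQ
2: ✓ SUBLE  r1←0x61
3: · SUBVS
4: ✓ CMP  NZCV=1000
5: ✓ MOVLT  r4←0x62
6: · MOVHI
7: ✓ CMP  NZCV=1000
8: · ADDHI
9: · ADDEQ
10: ✓ SUBLS  r3←0x2b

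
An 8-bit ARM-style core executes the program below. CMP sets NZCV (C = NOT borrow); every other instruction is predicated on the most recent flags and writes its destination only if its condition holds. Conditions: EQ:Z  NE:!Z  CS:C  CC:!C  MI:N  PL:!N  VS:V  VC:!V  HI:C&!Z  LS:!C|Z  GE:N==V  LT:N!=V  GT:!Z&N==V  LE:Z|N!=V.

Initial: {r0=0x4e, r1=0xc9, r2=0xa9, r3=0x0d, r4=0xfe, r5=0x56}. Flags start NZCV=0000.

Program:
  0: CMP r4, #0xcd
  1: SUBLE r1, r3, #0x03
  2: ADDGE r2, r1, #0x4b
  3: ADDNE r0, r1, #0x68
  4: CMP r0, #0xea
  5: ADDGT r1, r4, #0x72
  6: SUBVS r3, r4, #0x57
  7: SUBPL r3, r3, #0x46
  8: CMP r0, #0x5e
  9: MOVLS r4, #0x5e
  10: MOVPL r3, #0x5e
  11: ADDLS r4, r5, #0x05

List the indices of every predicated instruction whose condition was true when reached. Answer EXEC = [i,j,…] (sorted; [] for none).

EXEC = [2,3,5,7,9,11]

0: ✓ CMP  NZCV=0010
1: · SUBLE
2: ✓ ADDGE  r2←0x14
3: ✓ ADDNE  r0←0x31
4: ✓ CMP  NZCV=0000
5: ✓ ADDGT  r1←0x70
6: · SUBVS
7: ✓ SUBPL  r3←0xc7
8: ✓ CMP  NZCV=1000
9: ✓ MOVLS  r4←0x5e
10: · MOVPL
11: ✓ ADDLS  r4←0x5b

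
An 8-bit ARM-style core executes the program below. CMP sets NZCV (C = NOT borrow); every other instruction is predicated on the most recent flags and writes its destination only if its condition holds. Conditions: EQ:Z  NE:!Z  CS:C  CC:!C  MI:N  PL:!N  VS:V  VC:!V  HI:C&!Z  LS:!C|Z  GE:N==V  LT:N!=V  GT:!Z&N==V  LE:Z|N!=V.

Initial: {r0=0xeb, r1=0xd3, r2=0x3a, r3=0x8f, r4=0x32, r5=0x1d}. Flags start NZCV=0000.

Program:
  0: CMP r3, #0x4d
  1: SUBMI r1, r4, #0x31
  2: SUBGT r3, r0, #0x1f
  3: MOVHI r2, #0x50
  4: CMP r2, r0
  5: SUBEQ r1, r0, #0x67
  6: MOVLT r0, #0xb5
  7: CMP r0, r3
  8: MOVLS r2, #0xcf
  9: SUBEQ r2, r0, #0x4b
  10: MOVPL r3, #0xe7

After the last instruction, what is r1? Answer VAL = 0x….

[0] flags=0011 → (cmp)
[1] flags=0011 MI?F → skip
[2] flags=0011 GT?F → skip
[3] flags=0011 HI?T → r2=0x50
[4] flags=0000 → (cmp)
[5] flags=0000 EQ?F → skip
[6] flags=0000 LT?F → skip
[7] flags=0010 → (cmp)
[8] flags=0010 LS?F → skip
[9] flags=0010 EQ?F → skip
[10] flags=0010 PL?T → r3=0xe7

VAL = 0xd3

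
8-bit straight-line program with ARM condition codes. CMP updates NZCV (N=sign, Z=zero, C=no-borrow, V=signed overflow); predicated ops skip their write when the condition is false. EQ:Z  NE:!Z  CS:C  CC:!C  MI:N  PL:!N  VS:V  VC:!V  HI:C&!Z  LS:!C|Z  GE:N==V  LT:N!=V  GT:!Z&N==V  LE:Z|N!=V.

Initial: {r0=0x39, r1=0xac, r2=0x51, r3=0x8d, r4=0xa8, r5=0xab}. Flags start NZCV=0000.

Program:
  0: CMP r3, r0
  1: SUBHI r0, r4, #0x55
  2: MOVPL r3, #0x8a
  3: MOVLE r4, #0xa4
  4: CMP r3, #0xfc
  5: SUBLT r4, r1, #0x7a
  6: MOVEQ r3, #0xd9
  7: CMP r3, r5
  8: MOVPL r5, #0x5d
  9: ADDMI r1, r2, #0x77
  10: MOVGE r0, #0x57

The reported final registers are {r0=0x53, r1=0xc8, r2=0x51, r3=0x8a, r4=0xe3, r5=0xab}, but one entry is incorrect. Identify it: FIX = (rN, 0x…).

FIX = (r4, 0x32)

0: ✓ CMP  NZCV=0011
1: ✓ SUBHI  r0←0x53
2: ✓ MOVPL  r3←0x8a
3: ✓ MOVLE  r4←0xa4
4: ✓ CMP  NZCV=1000
5: ✓ SUBLT  r4←0x32
6: · MOVEQ
7: ✓ CMP  NZCV=1000
8: · MOVPL
9: ✓ ADDMI  r1←0xc8
10: · MOVGE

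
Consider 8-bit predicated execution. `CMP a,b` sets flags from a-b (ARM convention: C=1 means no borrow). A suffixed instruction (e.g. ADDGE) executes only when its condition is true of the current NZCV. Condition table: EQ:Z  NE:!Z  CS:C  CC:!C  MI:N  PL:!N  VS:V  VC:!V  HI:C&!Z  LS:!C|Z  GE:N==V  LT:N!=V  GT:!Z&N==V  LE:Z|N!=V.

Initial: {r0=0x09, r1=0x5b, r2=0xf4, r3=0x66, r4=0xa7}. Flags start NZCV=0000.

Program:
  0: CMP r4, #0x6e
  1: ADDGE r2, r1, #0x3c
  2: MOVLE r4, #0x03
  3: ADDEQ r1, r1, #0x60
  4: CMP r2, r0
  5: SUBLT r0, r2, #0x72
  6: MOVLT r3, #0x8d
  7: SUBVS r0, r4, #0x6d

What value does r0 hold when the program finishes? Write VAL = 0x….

0: ✓ CMP  NZCV=0011
1: · ADDGE
2: ✓ MOVLE  r4←0x03
3: · ADDEQ
4: ✓ CMP  NZCV=1010
5: ✓ SUBLT  r0←0x82
6: ✓ MOVLT  r3←0x8d
7: · SUBVS

VAL = 0x82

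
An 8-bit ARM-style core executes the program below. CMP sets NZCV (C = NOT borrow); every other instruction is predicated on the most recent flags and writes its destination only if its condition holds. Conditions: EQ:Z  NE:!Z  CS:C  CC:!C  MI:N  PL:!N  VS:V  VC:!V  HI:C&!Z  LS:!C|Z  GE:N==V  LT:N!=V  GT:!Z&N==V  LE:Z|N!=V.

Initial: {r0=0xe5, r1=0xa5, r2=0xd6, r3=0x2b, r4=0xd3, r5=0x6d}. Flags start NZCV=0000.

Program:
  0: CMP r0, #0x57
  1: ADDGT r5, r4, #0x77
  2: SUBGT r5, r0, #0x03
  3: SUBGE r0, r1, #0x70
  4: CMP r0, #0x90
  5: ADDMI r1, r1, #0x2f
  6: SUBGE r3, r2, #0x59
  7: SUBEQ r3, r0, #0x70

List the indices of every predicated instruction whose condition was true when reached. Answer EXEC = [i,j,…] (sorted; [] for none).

[0] flags=1010 → (cmp)
[1] flags=1010 GT?F → skip
[2] flags=1010 GT?F → skip
[3] flags=1010 GE?F → skip
[4] flags=0010 → (cmp)
[5] flags=0010 MI?F → skip
[6] flags=0010 GE?T → r3=0x7d
[7] flags=0010 EQ?F → skip

EXEC = [6]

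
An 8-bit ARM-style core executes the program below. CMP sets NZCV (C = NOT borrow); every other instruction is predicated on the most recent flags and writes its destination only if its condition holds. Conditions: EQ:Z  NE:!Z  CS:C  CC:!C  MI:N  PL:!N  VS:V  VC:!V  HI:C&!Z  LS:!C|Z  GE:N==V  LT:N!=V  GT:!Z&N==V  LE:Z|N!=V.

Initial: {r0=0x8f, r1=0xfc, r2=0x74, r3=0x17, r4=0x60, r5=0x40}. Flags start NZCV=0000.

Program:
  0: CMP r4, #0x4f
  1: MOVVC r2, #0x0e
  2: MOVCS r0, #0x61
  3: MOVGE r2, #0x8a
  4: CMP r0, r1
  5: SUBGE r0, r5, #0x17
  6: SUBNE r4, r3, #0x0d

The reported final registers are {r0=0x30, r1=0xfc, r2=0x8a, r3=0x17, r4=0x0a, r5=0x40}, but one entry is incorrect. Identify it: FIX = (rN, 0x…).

FIX = (r0, 0x29)

0: ✓ CMP  NZCV=0010
1: ✓ MOVVC  r2←0x0e
2: ✓ MOVCS  r0←0x61
3: ✓ MOVGE  r2←0x8a
4: ✓ CMP  NZCV=0000
5: ✓ SUBGE  r0←0x29
6: ✓ SUBNE  r4←0x0a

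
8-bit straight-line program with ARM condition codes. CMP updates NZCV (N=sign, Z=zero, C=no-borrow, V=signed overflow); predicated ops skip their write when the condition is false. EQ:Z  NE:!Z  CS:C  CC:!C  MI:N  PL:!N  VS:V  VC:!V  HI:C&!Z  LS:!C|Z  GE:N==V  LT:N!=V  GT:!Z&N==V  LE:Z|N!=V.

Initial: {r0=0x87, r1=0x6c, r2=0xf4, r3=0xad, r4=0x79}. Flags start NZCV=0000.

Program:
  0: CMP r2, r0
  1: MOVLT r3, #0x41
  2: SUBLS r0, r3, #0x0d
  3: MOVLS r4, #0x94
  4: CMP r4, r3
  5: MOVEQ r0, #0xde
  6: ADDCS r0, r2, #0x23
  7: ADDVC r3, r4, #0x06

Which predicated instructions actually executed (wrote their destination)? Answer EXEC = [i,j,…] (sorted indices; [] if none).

EXEC = []

[0] flags=0010 → (cmp)
[1] flags=0010 LT?F → skip
[2] flags=0010 LS?F → skip
[3] flags=0010 LS?F → skip
[4] flags=1001 → (cmp)
[5] flags=1001 EQ?F → skip
[6] flags=1001 CS?F → skip
[7] flags=1001 VC?F → skip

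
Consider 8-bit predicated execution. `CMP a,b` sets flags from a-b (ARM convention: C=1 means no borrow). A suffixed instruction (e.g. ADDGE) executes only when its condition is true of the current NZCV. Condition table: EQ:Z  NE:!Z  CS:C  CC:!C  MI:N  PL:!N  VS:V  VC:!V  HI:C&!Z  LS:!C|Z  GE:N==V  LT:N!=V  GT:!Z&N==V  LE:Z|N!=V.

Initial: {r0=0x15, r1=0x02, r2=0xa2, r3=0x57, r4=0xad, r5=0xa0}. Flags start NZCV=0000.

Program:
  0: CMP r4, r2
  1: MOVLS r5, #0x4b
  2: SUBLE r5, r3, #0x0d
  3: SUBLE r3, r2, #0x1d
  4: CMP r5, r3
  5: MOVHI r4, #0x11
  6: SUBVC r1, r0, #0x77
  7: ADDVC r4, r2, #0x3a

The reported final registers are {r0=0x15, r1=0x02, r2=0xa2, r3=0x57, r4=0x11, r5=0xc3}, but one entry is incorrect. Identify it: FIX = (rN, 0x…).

FIX = (r5, 0xa0)

0: ✓ CMP  NZCV=0010
1: · MOVLS
2: · SUBLE
3: · SUBLE
4: ✓ CMP  NZCV=0011
5: ✓ MOVHI  r4←0x11
6: · SUBVC
7: · ADDVC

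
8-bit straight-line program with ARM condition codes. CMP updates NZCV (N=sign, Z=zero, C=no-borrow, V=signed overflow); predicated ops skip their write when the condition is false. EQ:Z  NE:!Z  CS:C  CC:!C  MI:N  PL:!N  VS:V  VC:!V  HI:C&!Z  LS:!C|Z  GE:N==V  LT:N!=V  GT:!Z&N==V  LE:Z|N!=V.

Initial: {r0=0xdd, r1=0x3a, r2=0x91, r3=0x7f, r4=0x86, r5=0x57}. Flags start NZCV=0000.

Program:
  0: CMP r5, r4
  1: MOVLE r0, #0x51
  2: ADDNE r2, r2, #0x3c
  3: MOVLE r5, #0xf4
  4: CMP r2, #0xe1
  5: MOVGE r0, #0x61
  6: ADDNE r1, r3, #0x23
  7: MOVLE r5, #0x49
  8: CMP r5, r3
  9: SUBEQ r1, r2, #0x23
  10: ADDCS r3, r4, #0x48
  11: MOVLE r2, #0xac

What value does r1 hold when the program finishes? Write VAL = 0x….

0: ✓ CMP  NZCV=1001
1: · MOVLE
2: ✓ ADDNE  r2←0xcd
3: · MOVLE
4: ✓ CMP  NZCV=1000
5: · MOVGE
6: ✓ ADDNE  r1←0xa2
7: ✓ MOVLE  r5←0x49
8: ✓ CMP  NZCV=1000
9: · SUBEQ
10: · ADDCS
11: ✓ MOVLE  r2←0xac

VAL = 0xa2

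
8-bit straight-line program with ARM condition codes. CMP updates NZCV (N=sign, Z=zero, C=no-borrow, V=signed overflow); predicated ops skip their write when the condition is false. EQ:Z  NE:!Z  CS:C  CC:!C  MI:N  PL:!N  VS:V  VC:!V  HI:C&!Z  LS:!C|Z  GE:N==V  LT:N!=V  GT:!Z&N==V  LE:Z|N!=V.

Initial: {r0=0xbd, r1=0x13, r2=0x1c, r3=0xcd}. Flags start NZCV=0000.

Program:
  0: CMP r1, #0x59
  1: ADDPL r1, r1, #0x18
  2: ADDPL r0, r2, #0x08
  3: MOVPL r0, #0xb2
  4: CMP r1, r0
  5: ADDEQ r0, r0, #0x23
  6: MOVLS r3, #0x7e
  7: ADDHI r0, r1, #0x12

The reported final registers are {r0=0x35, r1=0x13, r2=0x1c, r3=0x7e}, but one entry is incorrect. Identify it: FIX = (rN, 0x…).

FIX = (r0, 0xbd)

0: ✓ CMP  NZCV=1000
1: · ADDPL
2: · ADDPL
3: · MOVPL
4: ✓ CMP  NZCV=0000
5: · ADDEQ
6: ✓ MOVLS  r3←0x7e
7: · ADDHI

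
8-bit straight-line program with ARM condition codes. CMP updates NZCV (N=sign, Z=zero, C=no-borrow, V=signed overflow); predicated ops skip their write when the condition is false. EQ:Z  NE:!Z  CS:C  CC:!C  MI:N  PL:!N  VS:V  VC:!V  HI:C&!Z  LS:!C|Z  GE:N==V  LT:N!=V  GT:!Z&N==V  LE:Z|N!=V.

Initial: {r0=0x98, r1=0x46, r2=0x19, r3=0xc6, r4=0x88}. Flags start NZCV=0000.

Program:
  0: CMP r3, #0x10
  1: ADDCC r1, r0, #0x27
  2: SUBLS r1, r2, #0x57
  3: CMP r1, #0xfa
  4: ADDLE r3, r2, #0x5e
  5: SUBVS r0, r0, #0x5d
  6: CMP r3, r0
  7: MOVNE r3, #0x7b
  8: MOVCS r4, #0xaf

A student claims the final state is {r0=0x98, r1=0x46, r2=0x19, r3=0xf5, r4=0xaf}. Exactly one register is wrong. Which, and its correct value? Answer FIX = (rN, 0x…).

FIX = (r3, 0x7b)

[0] flags=1010 → (cmp)
[1] flags=1010 CC?F → skip
[2] flags=1010 LS?F → skip
[3] flags=0000 → (cmp)
[4] flags=0000 LE?F → skip
[5] flags=0000 VS?F → skip
[6] flags=0010 → (cmp)
[7] flags=0010 NE?T → r3=0x7b
[8] flags=0010 CS?T → r4=0xaf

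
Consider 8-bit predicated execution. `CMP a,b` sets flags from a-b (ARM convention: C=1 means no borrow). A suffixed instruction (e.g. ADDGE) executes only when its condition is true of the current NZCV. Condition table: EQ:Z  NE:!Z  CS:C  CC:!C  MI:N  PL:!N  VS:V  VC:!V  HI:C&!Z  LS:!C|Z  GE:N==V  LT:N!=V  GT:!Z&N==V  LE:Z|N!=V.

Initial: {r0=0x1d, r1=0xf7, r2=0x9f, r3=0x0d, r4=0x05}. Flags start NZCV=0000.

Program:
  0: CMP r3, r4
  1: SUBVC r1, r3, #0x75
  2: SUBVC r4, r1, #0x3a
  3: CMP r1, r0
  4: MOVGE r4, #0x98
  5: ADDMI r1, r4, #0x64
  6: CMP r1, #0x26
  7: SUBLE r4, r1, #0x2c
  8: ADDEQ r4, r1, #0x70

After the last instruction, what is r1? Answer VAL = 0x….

VAL = 0x98

0: ✓ CMP  NZCV=0010
1: ✓ SUBVC  r1←0x98
2: ✓ SUBVC  r4←0x5e
3: ✓ CMP  NZCV=0011
4: · MOVGE
5: · ADDMI
6: ✓ CMP  NZCV=0011
7: ✓ SUBLE  r4←0x6c
8: · ADDEQ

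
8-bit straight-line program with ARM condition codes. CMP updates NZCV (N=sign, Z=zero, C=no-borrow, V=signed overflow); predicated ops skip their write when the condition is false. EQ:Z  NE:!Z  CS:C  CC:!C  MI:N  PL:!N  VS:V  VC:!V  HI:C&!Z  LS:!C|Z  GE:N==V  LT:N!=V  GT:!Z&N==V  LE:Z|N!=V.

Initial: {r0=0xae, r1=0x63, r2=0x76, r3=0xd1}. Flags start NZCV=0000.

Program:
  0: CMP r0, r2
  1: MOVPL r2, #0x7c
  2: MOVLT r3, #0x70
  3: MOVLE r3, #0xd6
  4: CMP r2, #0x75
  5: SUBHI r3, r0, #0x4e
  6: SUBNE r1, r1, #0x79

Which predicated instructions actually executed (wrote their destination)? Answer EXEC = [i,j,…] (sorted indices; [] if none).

[0] flags=0011 → (cmp)
[1] flags=0011 PL?T → r2=0x7c
[2] flags=0011 LT?T → r3=0x70
[3] flags=0011 LE?T → r3=0xd6
[4] flags=0010 → (cmp)
[5] flags=0010 HI?T → r3=0x60
[6] flags=0010 NE?T → r1=0xea

EXEC = [1,2,3,5,6]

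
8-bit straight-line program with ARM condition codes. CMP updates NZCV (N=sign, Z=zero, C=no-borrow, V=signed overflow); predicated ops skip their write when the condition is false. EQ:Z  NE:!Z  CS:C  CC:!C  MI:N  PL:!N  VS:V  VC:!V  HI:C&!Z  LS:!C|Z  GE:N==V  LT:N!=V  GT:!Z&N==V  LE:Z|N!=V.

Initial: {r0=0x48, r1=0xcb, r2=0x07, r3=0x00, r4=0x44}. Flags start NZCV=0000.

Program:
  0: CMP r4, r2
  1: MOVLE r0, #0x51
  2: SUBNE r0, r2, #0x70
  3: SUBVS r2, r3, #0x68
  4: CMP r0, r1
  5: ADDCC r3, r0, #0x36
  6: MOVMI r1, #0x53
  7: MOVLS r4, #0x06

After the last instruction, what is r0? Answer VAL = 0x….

0: ✓ CMP  NZCV=0010
1: · MOVLE
2: ✓ SUBNE  r0←0x97
3: · SUBVS
4: ✓ CMP  NZCV=1000
5: ✓ ADDCC  r3←0xcd
6: ✓ MOVMI  r1←0x53
7: ✓ MOVLS  r4←0x06

VAL = 0x97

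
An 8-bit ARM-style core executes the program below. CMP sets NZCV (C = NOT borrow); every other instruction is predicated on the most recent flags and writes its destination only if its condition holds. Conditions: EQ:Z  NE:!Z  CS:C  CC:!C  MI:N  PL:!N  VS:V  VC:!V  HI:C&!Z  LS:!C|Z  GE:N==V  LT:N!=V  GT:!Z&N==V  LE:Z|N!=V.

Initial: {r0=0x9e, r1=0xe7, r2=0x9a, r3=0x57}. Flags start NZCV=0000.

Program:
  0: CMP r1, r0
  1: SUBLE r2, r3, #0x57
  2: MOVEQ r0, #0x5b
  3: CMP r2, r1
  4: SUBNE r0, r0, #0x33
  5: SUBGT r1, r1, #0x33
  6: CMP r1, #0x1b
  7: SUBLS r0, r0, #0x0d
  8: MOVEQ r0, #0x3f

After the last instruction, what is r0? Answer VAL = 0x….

VAL = 0x6b

0: ✓ CMP  NZCV=0010
1: · SUBLE
2: · MOVEQ
3: ✓ CMP  NZCV=1000
4: ✓ SUBNE  r0←0x6b
5: · SUBGT
6: ✓ CMP  NZCV=1010
7: · SUBLS
8: · MOVEQ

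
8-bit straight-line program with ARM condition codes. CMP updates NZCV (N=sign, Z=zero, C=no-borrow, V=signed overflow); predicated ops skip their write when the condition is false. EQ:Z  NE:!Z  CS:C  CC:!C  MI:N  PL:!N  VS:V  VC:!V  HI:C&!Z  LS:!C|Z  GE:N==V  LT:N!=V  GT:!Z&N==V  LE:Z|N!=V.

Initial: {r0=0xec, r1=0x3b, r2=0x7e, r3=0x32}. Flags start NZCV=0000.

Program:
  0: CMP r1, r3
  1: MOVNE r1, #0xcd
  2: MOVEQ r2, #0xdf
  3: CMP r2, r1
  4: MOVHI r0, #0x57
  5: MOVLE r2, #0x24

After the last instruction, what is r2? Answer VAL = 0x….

VAL = 0x7e

[0] flags=0010 → (cmp)
[1] flags=0010 NE?T → r1=0xcd
[2] flags=0010 EQ?F → skip
[3] flags=1001 → (cmp)
[4] flags=1001 HI?F → skip
[5] flags=1001 LE?F → skip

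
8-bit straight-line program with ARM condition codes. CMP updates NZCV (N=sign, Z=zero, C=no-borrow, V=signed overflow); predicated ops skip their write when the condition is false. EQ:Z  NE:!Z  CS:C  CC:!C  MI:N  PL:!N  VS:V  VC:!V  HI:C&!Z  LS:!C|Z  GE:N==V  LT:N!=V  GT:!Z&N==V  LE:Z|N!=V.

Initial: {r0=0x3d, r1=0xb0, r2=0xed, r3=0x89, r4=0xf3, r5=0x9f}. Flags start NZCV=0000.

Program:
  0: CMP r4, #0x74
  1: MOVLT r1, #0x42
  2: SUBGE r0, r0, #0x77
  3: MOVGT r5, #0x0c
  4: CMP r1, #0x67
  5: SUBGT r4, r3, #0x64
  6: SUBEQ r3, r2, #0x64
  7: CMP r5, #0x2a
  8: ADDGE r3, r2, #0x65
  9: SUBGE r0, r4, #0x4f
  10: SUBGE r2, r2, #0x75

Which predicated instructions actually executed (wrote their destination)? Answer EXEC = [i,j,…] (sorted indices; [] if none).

EXEC = [1]

0: ✓ CMP  NZCV=0011
1: ✓ MOVLT  r1←0x42
2: · SUBGE
3: · MOVGT
4: ✓ CMP  NZCV=1000
5: · SUBGT
6: · SUBEQ
7: ✓ CMP  NZCV=0011
8: · ADDGE
9: · SUBGE
10: · SUBGE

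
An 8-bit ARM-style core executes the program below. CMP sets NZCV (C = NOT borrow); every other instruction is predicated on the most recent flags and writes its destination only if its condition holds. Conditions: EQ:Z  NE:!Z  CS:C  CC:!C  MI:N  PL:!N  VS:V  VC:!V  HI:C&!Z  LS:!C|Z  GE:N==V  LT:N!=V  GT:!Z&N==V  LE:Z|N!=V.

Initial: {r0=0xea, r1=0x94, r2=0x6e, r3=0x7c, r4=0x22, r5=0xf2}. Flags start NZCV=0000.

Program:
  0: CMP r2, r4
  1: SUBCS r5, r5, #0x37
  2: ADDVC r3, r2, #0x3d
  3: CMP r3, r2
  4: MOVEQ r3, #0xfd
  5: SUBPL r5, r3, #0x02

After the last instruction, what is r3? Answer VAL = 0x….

VAL = 0xab

0: ✓ CMP  NZCV=0010
1: ✓ SUBCS  r5←0xbb
2: ✓ ADDVC  r3←0xab
3: ✓ CMP  NZCV=0011
4: · MOVEQ
5: ✓ SUBPL  r5←0xa9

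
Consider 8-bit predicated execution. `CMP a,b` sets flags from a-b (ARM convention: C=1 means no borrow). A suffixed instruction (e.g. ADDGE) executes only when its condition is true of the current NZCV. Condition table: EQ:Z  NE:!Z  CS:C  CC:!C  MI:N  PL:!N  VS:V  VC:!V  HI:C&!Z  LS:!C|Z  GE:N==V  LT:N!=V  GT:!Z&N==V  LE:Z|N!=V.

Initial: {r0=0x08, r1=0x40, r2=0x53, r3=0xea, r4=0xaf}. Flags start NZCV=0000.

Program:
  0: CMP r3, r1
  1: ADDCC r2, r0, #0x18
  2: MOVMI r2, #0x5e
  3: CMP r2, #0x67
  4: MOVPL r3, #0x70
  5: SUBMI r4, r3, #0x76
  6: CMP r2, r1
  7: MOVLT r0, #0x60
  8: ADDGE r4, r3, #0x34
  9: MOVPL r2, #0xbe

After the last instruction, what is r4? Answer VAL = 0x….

0: ✓ CMP  NZCV=1010
1: · ADDCC
2: ✓ MOVMI  r2←0x5e
3: ✓ CMP  NZCV=1000
4: · MOVPL
5: ✓ SUBMI  r4←0x74
6: ✓ CMP  NZCV=0010
7: · MOVLT
8: ✓ ADDGE  r4←0x1e
9: ✓ MOVPL  r2←0xbe

VAL = 0x1e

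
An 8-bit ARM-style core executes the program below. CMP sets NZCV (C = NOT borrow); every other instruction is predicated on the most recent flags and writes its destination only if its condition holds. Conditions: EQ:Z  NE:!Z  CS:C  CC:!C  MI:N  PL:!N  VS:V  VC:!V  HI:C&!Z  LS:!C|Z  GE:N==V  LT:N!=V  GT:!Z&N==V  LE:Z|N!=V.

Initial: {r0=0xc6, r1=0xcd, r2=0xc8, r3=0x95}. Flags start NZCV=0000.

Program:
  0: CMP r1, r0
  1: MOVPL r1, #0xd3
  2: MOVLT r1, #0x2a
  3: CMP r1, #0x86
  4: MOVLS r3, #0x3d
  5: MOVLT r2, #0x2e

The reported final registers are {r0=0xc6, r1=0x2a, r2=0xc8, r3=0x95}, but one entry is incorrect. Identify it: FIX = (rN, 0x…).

[0] flags=0010 → (cmp)
[1] flags=0010 PL?T → r1=0xd3
[2] flags=0010 LT?F → skip
[3] flags=0010 → (cmp)
[4] flags=0010 LS?F → skip
[5] flags=0010 LT?F → skip

FIX = (r1, 0xd3)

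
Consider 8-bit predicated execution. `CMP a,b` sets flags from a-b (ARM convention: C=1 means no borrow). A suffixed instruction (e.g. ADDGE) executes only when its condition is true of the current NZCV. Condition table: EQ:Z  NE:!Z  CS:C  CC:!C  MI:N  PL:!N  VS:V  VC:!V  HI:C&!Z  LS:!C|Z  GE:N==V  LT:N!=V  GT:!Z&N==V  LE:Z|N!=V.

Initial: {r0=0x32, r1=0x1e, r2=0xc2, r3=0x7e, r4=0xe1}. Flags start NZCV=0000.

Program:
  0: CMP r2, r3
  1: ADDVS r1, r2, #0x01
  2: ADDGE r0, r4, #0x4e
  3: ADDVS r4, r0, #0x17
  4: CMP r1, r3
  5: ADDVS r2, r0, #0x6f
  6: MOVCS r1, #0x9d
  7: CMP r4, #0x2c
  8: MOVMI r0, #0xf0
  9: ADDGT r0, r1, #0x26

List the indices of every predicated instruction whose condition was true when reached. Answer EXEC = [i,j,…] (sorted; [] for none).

EXEC = [1,3,5,6,9]

[0] flags=0011 → (cmp)
[1] flags=0011 VS?T → r1=0xc3
[2] flags=0011 GE?F → skip
[3] flags=0011 VS?T → r4=0x49
[4] flags=0011 → (cmp)
[5] flags=0011 VS?T → r2=0xa1
[6] flags=0011 CS?T → r1=0x9d
[7] flags=0010 → (cmp)
[8] flags=0010 MI?F → skip
[9] flags=0010 GT?T → r0=0xc3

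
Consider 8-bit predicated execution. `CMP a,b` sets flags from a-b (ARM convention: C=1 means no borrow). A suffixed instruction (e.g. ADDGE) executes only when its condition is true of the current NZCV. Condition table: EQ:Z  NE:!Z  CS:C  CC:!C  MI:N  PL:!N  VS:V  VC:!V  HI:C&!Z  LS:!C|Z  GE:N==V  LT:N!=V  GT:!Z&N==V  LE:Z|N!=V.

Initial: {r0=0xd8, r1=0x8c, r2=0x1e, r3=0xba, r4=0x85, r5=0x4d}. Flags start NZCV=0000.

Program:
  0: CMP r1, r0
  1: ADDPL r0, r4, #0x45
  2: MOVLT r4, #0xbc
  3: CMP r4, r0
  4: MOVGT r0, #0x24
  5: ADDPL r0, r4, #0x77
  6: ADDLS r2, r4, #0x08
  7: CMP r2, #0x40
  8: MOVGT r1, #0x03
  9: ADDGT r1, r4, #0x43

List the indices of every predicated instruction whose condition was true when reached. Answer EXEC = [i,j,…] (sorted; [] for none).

EXEC = [2,6]

[0] flags=1000 → (cmp)
[1] flags=1000 PL?F → skip
[2] flags=1000 LT?T → r4=0xbc
[3] flags=1000 → (cmp)
[4] flags=1000 GT?F → skip
[5] flags=1000 PL?F → skip
[6] flags=1000 LS?T → r2=0xc4
[7] flags=1010 → (cmp)
[8] flags=1010 GT?F → skip
[9] flags=1010 GT?F → skip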